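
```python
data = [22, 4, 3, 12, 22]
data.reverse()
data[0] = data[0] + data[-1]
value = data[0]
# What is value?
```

Trace:
`data = [22, 4, 3, 12, 22]` → data = [22, 4, 3, 12, 22]
`data.reverse()` → data = [22, 12, 3, 4, 22]
`data[0] = data[0] + data[-1]` → data = [44, 12, 3, 4, 22]
`value = data[0]` → value = 44
So value = 44

Answer: 44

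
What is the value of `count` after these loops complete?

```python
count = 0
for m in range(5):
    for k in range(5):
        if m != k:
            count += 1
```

5² - 5 (exclude diagonal)
`count` takes the values: 0 → 1 → 2 → 3 → 4 → 5 → 6 → 7 → 8 → 9 → 10 → 11 → 12 → 13 → 14 → 15 → 16 → 17 → 18 → 19 → 20

Answer: 20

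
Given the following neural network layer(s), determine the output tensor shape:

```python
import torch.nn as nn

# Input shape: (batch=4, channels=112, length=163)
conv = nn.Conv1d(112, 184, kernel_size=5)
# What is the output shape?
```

Input: (4, 112, 163) -> Output: (4, 184, 159)

Answer: (4, 184, 159)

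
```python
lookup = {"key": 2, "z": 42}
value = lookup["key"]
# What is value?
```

Trace:
`lookup = {"key": 2, "z": 42}` → lookup = {'key': 2, 'z': 42}
`value = lookup["key"]` → value = 2
So value = 2

Answer: 2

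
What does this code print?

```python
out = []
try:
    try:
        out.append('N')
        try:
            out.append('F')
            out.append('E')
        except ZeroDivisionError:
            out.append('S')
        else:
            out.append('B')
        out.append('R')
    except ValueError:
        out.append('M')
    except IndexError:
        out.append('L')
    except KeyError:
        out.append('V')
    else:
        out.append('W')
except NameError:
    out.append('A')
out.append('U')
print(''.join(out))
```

Execution trace: 'N' (try body) → 'F' (inner try body) → 'E' (inner try body, no exception) → 'B' (inner else) → 'R' (try body, no exception) → 'W' (else) → 'U' (after the try/except). Output: NFEBRWU

Answer: NFEBRWU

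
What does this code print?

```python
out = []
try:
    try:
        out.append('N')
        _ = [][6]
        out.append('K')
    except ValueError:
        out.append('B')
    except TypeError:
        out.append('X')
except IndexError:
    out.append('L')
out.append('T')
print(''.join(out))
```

Execution trace: 'N' (try body) → 'L' (outer except IndexError) → 'T' (after the try/except). Output: NLT

Answer: NLT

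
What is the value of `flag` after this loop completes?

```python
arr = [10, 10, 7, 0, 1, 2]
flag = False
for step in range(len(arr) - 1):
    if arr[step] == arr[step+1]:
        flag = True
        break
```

Check consecutive duplicates in [10, 10, 7, 0, 1, 2]
`flag` takes the values: False → True

Answer: True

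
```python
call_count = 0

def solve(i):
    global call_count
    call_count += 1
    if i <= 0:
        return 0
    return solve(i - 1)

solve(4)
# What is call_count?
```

Linear recursion stepping by 1: 5 calls from i=4 down to ≤0.

Answer: 5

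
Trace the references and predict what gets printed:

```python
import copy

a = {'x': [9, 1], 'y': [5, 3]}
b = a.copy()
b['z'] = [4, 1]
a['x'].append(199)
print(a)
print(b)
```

Key concept: shallow copy of dict with mutable values.
Step by step:
`a = {'x': [9, 1], 'y': [5, 3]}` → a = {'x': [9, 1], 'y': [5, 3]}
`b = a.copy()` → b = {'x': [9, 1], 'y': [5, 3]}
`b['z'] = [4, 1]` → b = {'x': [9, 1], 'y': [5, 3], 'z': [4, 1]}
`a['x'].append(199)` → a = {'x': [9, 1, 199], 'y': [5, 3]}; b = {'x': [9, 1, 199], 'y': [5, 3], 'z': [4, 1]}
`print(a)` → prints {'x': [9, 1, 199], 'y': [5, 3]}
`print(b)` → prints {'x': [9, 1, 199], 'y': [5, 3], 'z': [4, 1]}

Answer:
{'x': [9, 1, 199], 'y': [5, 3]}
{'x': [9, 1, 199], 'y': [5, 3], 'z': [4, 1]}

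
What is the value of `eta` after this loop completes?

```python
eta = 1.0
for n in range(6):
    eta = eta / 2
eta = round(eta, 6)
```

Halving LR 6 times: 1 / 2^6
`eta` takes the values: 1.0 → 0.5 → 0.25 → 0.125 → 0.0625 → 0.03125 → 0.015625

Answer: 0.015625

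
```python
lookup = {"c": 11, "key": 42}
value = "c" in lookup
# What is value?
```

Trace:
`lookup = {"c": 11, "key": 42}` → lookup = {'c': 11, 'key': 42}
`value = "c" in lookup` → value = True
So value = True

Answer: True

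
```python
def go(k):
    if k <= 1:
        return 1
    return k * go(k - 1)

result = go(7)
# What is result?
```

go(7) = 7 * 6 * 5 * 4 * 3 * 2 * 1 = 5040

Answer: 5040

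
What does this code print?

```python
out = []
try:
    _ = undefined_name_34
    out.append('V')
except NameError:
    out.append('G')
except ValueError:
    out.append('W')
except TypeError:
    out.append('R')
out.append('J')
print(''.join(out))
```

Execution trace: 'G' (except NameError) → 'J' (after the try/except). Output: GJ

Answer: GJ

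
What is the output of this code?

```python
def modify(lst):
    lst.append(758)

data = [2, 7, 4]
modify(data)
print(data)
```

Key concept: function modifies passed list.
Step by step:
`data = [2, 7, 4]` → data = [2, 7, 4]
`modify(data)` → data = [2, 7, 4, 758]
`print(data)` → prints [2, 7, 4, 758]

Answer: [2, 7, 4, 758]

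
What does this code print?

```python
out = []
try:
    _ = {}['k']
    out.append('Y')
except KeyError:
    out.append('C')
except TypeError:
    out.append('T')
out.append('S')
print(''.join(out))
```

Execution trace: 'C' (except KeyError) → 'S' (after the try/except). Output: CS

Answer: CS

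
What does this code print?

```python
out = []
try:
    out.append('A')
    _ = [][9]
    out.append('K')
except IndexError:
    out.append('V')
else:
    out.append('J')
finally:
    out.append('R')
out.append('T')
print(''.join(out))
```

Execution trace: 'A' (try body) → 'V' (except IndexError) → 'R' (finally) → 'T' (after the try/except). Output: AVRT

Answer: AVRT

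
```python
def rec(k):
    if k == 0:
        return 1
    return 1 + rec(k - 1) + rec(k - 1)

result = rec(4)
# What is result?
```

rec(k) = 1 + 2·rec(k-1), rec(0)=1. Closed form: (1+1)·2^4 - 1 = 31.

Answer: 31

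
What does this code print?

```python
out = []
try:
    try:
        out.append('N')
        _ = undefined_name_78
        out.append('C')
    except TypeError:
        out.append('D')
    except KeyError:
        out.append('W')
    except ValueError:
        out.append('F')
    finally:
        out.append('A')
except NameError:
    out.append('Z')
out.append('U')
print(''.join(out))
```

Execution trace: 'N' (inner try body) → 'A' (inner finally) → 'Z' (outer except NameError) → 'U' (after the try/except). Output: NAZU

Answer: NAZU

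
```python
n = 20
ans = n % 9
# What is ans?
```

Trace:
`n = 20` → n = 20
`ans = n % 9` → ans = 2
So ans = 2

Answer: 2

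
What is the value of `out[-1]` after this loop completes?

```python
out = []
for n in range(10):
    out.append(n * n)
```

Last element of squares 0 to 9
`out` takes the values: [] → [0] → [0, 1] → [0, 1, 4] → [0, 1, 4, 9] → [0, 1, 4, 9, 16] → [0, 1, 4, 9, 16, 25] → [0, 1, 4, 9, 16, 25, 36] → [0, 1, 4, 9, 16, 25, 36, 49] → [0, 1, 4, 9, 16, 25, 36, 49, 64] → [0, 1, 4, 9, 16, 25, 36, 49, 64, 81]
So `out[-1]` = 81

Answer: 81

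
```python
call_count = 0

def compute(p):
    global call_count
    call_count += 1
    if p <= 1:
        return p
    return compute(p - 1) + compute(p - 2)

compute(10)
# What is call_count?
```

Calls(p) = 1 + Calls(p-1) + Calls(p-2); Calls(0)=Calls(1)=1. For p=10 this gives 177.

Answer: 177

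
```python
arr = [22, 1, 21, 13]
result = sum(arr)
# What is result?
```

Trace:
`arr = [22, 1, 21, 13]` → arr = [22, 1, 21, 13]
`result = sum(arr)` → result = 57
So result = 57

Answer: 57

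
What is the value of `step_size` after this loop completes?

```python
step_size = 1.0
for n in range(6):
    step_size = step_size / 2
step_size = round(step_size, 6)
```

Halving LR 6 times: 1 / 2^6
`step_size` takes the values: 1.0 → 0.5 → 0.25 → 0.125 → 0.0625 → 0.03125 → 0.015625

Answer: 0.015625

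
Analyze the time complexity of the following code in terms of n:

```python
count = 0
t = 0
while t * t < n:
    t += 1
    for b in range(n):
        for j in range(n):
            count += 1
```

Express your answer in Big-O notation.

Each loop level contributes: √n × n × n. Multiplying the contributions gives O(n^2√n).

Answer: O(n^2√n)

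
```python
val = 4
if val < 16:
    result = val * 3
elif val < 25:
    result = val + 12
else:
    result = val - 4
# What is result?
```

Trace:
`val = 4` → val = 4
`if val < 16: ...` → val < 16 is True → result = 12
So result = 12

Answer: 12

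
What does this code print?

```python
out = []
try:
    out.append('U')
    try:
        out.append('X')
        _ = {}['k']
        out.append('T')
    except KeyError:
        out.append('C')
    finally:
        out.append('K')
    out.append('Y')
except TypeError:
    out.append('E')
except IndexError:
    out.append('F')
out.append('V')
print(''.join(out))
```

Execution trace: 'U' (try body) → 'X' (inner try body) → 'C' (inner except KeyError) → 'K' (inner finally) → 'Y' (try body, no exception) → 'V' (after the try/except). Output: UXCKYV

Answer: UXCKYV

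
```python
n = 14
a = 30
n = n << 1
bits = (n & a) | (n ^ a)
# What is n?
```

Trace:
`n = 14` → n = 14
`a = 30` → a = 30
`n = n << 1` → n = 28
`bits = (n & a) | (n ^ a)` → bits = 30
So n = 28

Answer: 28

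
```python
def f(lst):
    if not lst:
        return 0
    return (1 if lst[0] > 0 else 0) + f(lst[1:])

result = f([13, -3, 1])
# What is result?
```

Count of positive elements in [13, -3, 1] = 2

Answer: 2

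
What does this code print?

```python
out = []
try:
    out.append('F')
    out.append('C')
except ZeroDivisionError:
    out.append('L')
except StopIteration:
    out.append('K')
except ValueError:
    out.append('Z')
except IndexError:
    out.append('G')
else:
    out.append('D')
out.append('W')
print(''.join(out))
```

Execution trace: 'F' (try body) → 'C' (try body, no exception) → 'D' (else) → 'W' (after the try/except). Output: FCDW

Answer: FCDW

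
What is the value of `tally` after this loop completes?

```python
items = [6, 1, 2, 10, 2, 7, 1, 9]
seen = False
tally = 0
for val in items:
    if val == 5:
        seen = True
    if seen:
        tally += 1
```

Count elements after first 5 in [6, 1, 2, 10, 2, 7, 1, 9]
`tally` takes the values: 0

Answer: 0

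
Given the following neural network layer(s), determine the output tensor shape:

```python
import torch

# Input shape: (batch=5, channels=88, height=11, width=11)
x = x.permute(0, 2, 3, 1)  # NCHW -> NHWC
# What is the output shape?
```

Input: (5, 88, 11, 11) -> Output: (5, 11, 11, 88)

Answer: (5, 11, 11, 88)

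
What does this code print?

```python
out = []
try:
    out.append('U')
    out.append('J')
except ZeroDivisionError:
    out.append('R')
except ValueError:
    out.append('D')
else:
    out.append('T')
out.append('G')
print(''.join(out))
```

Execution trace: 'U' (try body) → 'J' (try body, no exception) → 'T' (else) → 'G' (after the try/except). Output: UJTG

Answer: UJTG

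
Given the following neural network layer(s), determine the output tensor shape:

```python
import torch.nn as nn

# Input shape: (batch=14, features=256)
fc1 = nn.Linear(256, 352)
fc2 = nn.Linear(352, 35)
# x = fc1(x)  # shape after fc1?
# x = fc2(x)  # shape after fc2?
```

Input: (14, 256) -> after fc1: (14, 352) -> Output: (14, 35)

Answer: (14, 35)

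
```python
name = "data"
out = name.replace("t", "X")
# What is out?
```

Trace:
`name = "data"` → name = 'data'
`out = name.replace("t", "X")` → out = 'daXa'
So out = 'daXa'

Answer: 'daXa'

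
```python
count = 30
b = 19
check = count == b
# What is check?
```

Trace:
`count = 30` → count = 30
`b = 19` → b = 19
`check = count == b` → check = False
So check = False

Answer: False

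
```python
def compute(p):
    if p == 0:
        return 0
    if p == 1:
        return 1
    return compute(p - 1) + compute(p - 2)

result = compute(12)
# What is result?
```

Build up from base cases: compute(0)=0, compute(1)=1, compute(2)=1, compute(3)=2, compute(4)=3, compute(5)=5, compute(6)=8, ..., compute(12)=144

Answer: 144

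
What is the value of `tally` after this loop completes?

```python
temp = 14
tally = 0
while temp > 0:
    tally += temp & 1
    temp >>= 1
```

Count set bits in 14 (binary: 0b1110)
`tally` takes the values: 0 → 1 → 2 → 3

Answer: 3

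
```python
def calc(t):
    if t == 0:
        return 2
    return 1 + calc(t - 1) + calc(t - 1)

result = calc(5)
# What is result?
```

calc(t) = 1 + 2·calc(t-1), calc(0)=2. Closed form: (2+1)·2^5 - 1 = 95.

Answer: 95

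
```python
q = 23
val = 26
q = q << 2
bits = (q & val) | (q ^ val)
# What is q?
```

Trace:
`q = 23` → q = 23
`val = 26` → val = 26
`q = q << 2` → q = 92
`bits = (q & val) | (q ^ val)` → bits = 94
So q = 92

Answer: 92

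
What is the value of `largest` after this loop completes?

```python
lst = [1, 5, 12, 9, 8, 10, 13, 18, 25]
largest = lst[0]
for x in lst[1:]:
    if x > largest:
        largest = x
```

Maximum of [1, 5, 12, 9, 8, 10, 13, 18, 25]
`largest` takes the values: 1 → 5 → 12 → 13 → 18 → 25

Answer: 25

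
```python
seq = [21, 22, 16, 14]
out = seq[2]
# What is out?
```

Trace:
`seq = [21, 22, 16, 14]` → seq = [21, 22, 16, 14]
`out = seq[2]` → out = 16
So out = 16

Answer: 16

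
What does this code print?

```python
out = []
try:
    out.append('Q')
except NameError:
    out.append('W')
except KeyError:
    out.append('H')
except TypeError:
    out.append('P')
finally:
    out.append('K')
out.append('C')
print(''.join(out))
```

Execution trace: 'Q' (try body, no exception) → 'K' (finally) → 'C' (after the try/except). Output: QKC

Answer: QKC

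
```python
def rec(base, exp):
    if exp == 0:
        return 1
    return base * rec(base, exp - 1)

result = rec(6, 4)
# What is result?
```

rec(6, 4) = 6 * 6 * 6 * 6 = 1296

Answer: 1296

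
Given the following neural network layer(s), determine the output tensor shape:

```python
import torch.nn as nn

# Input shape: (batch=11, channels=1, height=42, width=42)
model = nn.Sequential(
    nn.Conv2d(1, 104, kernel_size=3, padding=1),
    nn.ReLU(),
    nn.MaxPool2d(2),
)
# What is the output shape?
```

Input: (11, 1, 42, 42) -> after Conv2d: (11, 104, 42, 42) -> after ReLU: (11, 104, 42, 42) -> Output: (11, 104, 21, 21)

Answer: (11, 104, 21, 21)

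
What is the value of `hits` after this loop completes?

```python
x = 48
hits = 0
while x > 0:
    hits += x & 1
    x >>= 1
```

Count set bits in 48 (binary: 0b110000)
`hits` takes the values: 0 → 1 → 2

Answer: 2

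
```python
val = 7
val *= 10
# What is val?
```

Trace:
`val = 7` → val = 7
`val *= 10` → val = 70
So val = 70

Answer: 70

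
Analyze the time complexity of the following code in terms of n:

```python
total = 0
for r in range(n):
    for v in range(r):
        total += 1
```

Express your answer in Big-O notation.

Each loop level contributes: n × n. Multiplying the contributions gives O(n^2).

Answer: O(n^2)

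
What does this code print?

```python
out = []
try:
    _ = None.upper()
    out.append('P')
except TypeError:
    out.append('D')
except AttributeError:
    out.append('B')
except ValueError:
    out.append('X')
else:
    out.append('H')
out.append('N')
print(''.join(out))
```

Execution trace: 'B' (except AttributeError) → 'N' (after the try/except). Output: BN

Answer: BN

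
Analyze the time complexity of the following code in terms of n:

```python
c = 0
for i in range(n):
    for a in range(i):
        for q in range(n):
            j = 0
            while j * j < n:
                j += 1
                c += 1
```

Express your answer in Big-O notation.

Each loop level contributes: n × n × n × √n. Multiplying the contributions gives O(n^3√n).

Answer: O(n^3√n)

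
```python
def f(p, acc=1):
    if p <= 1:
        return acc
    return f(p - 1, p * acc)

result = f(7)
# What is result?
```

Accumulator trace (n, acc): (7, 1) -> (6, 7) -> (5, 42) -> (4, 210) -> (3, 840) -> (2, 2520) -> (1, 5040) -> return 5040

Answer: 5040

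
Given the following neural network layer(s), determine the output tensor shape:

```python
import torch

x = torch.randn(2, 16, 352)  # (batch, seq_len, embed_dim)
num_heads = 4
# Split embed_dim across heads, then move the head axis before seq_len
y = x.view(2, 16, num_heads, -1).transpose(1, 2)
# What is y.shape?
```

Input: (2, 16, 352) -> head_dim = 352 // 4 = 88; after view: (2, 16, 4, 88) -> after transpose(1, 2): (2, 4, 16, 88) -> Output: (2, 4, 16, 88)

Answer: (2, 4, 16, 88)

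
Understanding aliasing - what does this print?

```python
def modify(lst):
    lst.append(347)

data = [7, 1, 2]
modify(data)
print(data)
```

Key concept: function modifies passed list.
Step by step:
`data = [7, 1, 2]` → data = [7, 1, 2]
`modify(data)` → data = [7, 1, 2, 347]
`print(data)` → prints [7, 1, 2, 347]

Answer: [7, 1, 2, 347]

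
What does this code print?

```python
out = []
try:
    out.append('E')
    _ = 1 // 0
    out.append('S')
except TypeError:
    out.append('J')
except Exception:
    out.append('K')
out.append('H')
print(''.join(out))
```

Execution trace: 'E' (try body) → 'K' (except Exception) → 'H' (after the try/except). Output: EKH

Answer: EKH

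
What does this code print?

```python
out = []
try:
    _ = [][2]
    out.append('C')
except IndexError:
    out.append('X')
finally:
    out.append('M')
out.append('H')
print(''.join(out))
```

Execution trace: 'X' (except IndexError) → 'M' (finally) → 'H' (after the try/except). Output: XMH

Answer: XMH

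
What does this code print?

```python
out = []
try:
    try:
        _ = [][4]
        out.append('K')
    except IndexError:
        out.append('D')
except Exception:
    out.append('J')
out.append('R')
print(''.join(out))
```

Execution trace: 'D' (inner except IndexError) → 'R' (after the try/except). Output: DR

Answer: DR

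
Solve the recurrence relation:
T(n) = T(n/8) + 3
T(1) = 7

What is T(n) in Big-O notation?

Each step divides n by 8 and adds 3. After log_8(n) steps we reach T(1)=7. So T(n) = 3·log_8(n) + 7 = O(log n).

Answer: O(log n)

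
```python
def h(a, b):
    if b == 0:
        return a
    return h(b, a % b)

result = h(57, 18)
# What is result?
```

h(57, 18) -> h(18, 3) -> h(3, 0) -> 3

Answer: 3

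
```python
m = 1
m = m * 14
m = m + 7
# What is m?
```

Trace:
`m = 1` → m = 1
`m = m * 14` → m = 14
`m = m + 7` → m = 21
So m = 21

Answer: 21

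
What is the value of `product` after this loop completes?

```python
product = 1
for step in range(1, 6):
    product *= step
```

5! = 120
`product` takes the values: 1 → 2 → 6 → 24 → 120

Answer: 120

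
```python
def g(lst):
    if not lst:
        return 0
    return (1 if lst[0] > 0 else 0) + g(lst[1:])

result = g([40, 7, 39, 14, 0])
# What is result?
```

Count of positive elements in [40, 7, 39, 14, 0] = 4

Answer: 4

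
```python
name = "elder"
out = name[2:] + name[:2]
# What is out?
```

Trace:
`name = "elder"` → name = 'elder'
`out = name[2:] + name[:2]` → out = 'derel'
So out = 'derel'

Answer: 'derel'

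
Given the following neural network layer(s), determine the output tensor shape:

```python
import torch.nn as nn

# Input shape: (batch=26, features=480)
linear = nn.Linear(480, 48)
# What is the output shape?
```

Input: (26, 480) -> Output: (26, 48)

Answer: (26, 48)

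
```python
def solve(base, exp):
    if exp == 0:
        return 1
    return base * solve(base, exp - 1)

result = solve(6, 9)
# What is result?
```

solve(6, 9) = 6 * 6 * 6 * 6 * 6 * 6 * 6 * 6 * 6 = 10077696

Answer: 10077696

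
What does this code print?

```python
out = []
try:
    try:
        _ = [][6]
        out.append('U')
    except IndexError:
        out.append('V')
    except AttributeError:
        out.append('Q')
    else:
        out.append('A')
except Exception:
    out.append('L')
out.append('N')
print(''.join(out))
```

Execution trace: 'V' (inner except IndexError) → 'N' (after the try/except). Output: VN

Answer: VN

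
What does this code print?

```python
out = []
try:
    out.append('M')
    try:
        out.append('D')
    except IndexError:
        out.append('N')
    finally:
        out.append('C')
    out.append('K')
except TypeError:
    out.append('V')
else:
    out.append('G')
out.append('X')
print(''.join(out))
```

Execution trace: 'M' (try body) → 'D' (inner try body, no exception) → 'C' (inner finally) → 'K' (try body, no exception) → 'G' (else) → 'X' (after the try/except). Output: MDCKGX

Answer: MDCKGX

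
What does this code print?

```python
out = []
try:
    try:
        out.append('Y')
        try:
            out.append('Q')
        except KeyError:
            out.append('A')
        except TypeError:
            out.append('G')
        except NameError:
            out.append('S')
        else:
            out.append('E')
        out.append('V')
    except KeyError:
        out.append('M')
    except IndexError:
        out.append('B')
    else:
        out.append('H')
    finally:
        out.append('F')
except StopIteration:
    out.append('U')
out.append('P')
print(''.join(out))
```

Execution trace: 'Y' (try body) → 'Q' (inner try body, no exception) → 'E' (inner else) → 'V' (try body, no exception) → 'H' (else) → 'F' (finally) → 'P' (after the try/except). Output: YQEVHFP

Answer: YQEVHFP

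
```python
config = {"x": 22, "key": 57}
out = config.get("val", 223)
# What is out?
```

Trace:
`config = {"x": 22, "key": 57}` → config = {'x': 22, 'key': 57}
`out = config.get("val", 223)` → out = 223
So out = 223

Answer: 223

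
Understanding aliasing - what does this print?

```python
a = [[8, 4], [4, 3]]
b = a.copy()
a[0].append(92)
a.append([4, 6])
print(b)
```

Key concept: shallow copy with nested lists.
Step by step:
`a = [[8, 4], [4, 3]]` → a = [[8, 4], [4, 3]]
`b = a.copy()` → b = [[8, 4], [4, 3]]
`a[0].append(92)` → a = [[8, 4, 92], [4, 3]]; b = [[8, 4, 92], [4, 3]]
`a.append([4, 6])` → a = [[8, 4, 92], [4, 3], [4, 6]]
`print(b)` → prints [[8, 4, 92], [4, 3]]

Answer: [[8, 4, 92], [4, 3]]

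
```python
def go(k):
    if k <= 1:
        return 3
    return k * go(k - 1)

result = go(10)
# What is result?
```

go(10) = 10 * 9 * 8 * 7 * 6 * 5 * 4 * 3 * 2 * 3 = 10886400

Answer: 10886400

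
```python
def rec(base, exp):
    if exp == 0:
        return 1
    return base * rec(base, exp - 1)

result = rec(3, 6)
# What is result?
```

rec(3, 6) = 3 * 3 * 3 * 3 * 3 * 3 = 729

Answer: 729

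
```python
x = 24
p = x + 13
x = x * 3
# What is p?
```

Trace:
`x = 24` → x = 24
`p = x + 13` → p = 37
`x = x * 3` → x = 72
So p = 37

Answer: 37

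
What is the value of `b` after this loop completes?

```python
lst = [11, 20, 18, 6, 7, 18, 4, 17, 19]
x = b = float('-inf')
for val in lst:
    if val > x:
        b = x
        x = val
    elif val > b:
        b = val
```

Second largest (with repeats) in [11, 20, 18, 6, 7, 18, 4, 17, 19]
`b` takes the values: -inf → 11 → 18 → 19

Answer: 19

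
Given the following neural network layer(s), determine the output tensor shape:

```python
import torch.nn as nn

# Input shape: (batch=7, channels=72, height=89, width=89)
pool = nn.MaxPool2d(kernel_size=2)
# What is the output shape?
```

Input: (7, 72, 89, 89) -> Output: (7, 72, 44, 44)

Answer: (7, 72, 44, 44)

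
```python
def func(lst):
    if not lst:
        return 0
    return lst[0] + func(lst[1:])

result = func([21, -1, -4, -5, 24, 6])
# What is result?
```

21 + (-1) + (-4) + (-5) + 24 + 6 + 0 = 41

Answer: 41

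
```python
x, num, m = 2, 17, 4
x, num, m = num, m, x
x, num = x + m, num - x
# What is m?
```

Trace:
`x, num, m = 2, 17, 4` → x = 2; num = 17; m = 4
`x, num, m = num, m, x` → x = 17; num = 4; m = 2
`x, num = x + m, num - x` → x = 19; num = -13
So m = 2

Answer: 2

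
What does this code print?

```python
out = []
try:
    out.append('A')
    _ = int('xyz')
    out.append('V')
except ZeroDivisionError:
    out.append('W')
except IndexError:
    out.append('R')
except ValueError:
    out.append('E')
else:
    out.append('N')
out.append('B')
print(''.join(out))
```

Execution trace: 'A' (try body) → 'E' (except ValueError) → 'B' (after the try/except). Output: AEB

Answer: AEB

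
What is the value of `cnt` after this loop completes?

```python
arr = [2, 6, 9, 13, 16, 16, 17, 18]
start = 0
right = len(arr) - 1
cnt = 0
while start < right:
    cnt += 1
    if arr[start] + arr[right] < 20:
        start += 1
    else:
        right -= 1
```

Steps to find pair summing to 20
`cnt` takes the values: 0 → 1 → 2 → 3 → 4 → 5 → 6 → 7

Answer: 7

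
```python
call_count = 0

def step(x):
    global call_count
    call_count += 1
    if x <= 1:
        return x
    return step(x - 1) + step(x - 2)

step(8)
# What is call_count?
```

Calls(x) = 1 + Calls(x-1) + Calls(x-2); Calls(0)=Calls(1)=1. For x=8 this gives 67.

Answer: 67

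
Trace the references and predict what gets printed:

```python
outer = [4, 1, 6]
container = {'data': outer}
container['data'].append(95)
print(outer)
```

Key concept: dict holds reference to list.
Step by step:
`outer = [4, 1, 6]` → outer = [4, 1, 6]
`container = {'data': outer}` → container = {'data': [4, 1, 6]}
`container['data'].append(95)` → outer = [4, 1, 6, 95]; container = {'data': [4, 1, 6, 95]}
`print(outer)` → prints [4, 1, 6, 95]

Answer: [4, 1, 6, 95]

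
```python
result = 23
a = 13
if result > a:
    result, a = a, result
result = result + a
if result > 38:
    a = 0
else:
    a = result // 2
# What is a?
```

Trace:
`result = 23` → result = 23
`a = 13` → a = 13
`if result > a: ...` → result > a is True → result = 13; a = 23
`result = result + a` → result = 36
`if result > 38: ...` → result > 38 is False, take else branch → a = 18
So a = 18

Answer: 18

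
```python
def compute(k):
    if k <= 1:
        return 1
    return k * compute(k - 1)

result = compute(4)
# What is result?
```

compute(4) = 4 * 3 * 2 * 1 = 24

Answer: 24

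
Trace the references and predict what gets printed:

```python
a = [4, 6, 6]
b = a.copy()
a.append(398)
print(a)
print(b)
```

Key concept: list.copy() creates independent copy.
Step by step:
`a = [4, 6, 6]` → a = [4, 6, 6]
`b = a.copy()` → b = [4, 6, 6]
`a.append(398)` → a = [4, 6, 6, 398]
`print(a)` → prints [4, 6, 6, 398]
`print(b)` → prints [4, 6, 6]

Answer:
[4, 6, 6, 398]
[4, 6, 6]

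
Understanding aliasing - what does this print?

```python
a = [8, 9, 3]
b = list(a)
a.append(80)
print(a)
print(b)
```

Key concept: list() constructor creates copy.
Step by step:
`a = [8, 9, 3]` → a = [8, 9, 3]
`b = list(a)` → b = [8, 9, 3]
`a.append(80)` → a = [8, 9, 3, 80]
`print(a)` → prints [8, 9, 3, 80]
`print(b)` → prints [8, 9, 3]

Answer:
[8, 9, 3, 80]
[8, 9, 3]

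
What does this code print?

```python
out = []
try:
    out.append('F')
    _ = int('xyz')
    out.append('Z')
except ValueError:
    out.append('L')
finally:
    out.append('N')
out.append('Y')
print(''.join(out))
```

Execution trace: 'F' (try body) → 'L' (except ValueError) → 'N' (finally) → 'Y' (after the try/except). Output: FLNY

Answer: FLNY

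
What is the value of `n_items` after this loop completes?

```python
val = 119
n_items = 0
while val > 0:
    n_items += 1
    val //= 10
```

Count digits by repeated division by 10
`n_items` takes the values: 0 → 1 → 2 → 3

Answer: 3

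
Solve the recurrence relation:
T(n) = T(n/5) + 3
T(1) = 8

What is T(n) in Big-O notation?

Each step divides n by 5 and adds 3. After log_5(n) steps we reach T(1)=8. So T(n) = 3·log_5(n) + 8 = O(log n).

Answer: O(log n)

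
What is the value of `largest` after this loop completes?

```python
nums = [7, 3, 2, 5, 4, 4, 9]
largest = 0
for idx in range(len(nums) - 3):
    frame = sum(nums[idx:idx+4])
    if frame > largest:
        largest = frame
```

Max sum of 4-element window in [7, 3, 2, 5, 4, 4, 9]
`largest` takes the values: 0 → 17 → 22

Answer: 22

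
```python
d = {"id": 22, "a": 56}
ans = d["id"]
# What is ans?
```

Trace:
`d = {"id": 22, "a": 56}` → d = {'id': 22, 'a': 56}
`ans = d["id"]` → ans = 22
So ans = 22

Answer: 22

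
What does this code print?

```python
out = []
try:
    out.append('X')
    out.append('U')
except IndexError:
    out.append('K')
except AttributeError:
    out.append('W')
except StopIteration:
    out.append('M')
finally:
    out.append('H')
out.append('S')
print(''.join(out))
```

Execution trace: 'X' (try body) → 'U' (try body, no exception) → 'H' (finally) → 'S' (after the try/except). Output: XUHS

Answer: XUHS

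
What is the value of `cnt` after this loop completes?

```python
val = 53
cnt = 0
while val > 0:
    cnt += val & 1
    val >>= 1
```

Count set bits in 53 (binary: 0b110101)
`cnt` takes the values: 0 → 1 → 2 → 3 → 4

Answer: 4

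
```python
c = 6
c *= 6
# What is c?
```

Trace:
`c = 6` → c = 6
`c *= 6` → c = 36
So c = 36

Answer: 36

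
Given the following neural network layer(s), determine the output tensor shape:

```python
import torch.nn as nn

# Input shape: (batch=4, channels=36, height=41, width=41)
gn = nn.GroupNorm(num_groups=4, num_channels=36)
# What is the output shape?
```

Input: (4, 36, 41, 41) -> Output: (4, 36, 41, 41)

Answer: (4, 36, 41, 41)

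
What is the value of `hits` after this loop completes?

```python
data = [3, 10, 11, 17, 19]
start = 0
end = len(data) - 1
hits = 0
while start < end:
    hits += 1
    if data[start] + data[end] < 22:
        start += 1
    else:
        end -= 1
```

Steps to find pair summing to 22
`hits` takes the values: 0 → 1 → 2 → 3 → 4

Answer: 4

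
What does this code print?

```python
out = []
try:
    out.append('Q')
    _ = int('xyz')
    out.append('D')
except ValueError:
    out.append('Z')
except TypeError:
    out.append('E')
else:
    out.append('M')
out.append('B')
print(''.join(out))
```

Execution trace: 'Q' (try body) → 'Z' (except ValueError) → 'B' (after the try/except). Output: QZB

Answer: QZB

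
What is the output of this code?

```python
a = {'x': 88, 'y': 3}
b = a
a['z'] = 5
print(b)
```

Key concept: dict aliasing.
Step by step:
`a = {'x': 88, 'y': 3}` → a = {'x': 88, 'y': 3}
`b = a` → b = {'x': 88, 'y': 3} (same object as a)
`a['z'] = 5` → a = {'x': 88, 'y': 3, 'z': 5} (same object as b); b = {'x': 88, 'y': 3, 'z': 5} (same object as a)
`print(b)` → prints {'x': 88, 'y': 3, 'z': 5}

Answer: {'x': 88, 'y': 3, 'z': 5}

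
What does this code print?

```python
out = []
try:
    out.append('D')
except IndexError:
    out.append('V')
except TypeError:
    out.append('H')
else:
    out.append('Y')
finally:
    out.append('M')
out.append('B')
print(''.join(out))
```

Execution trace: 'D' (try body, no exception) → 'Y' (else) → 'M' (finally) → 'B' (after the try/except). Output: DYMB

Answer: DYMB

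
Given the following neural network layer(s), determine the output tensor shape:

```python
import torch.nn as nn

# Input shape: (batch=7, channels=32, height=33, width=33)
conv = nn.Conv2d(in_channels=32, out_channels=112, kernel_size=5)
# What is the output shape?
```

Input: (7, 32, 33, 33) -> Output: (7, 112, 29, 29)

Answer: (7, 112, 29, 29)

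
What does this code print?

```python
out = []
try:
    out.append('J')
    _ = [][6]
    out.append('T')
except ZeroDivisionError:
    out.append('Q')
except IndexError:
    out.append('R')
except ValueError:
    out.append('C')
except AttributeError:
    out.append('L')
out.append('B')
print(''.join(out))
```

Execution trace: 'J' (try body) → 'R' (except IndexError) → 'B' (after the try/except). Output: JRB

Answer: JRB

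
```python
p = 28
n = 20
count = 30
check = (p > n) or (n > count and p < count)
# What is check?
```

Trace:
`p = 28` → p = 28
`n = 20` → n = 20
`count = 30` → count = 30
`check = (p > n) or (n > count and p < count)` → check = True
So check = True

Answer: True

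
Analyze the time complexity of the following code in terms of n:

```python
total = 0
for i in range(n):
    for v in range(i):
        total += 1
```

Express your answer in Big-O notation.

Each loop level contributes: n × n. Multiplying the contributions gives O(n^2).

Answer: O(n^2)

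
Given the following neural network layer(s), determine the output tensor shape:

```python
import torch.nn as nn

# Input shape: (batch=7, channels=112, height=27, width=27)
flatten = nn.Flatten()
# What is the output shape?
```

Input: (7, 112, 27, 27) -> Output: (7, 81648)

Answer: (7, 81648)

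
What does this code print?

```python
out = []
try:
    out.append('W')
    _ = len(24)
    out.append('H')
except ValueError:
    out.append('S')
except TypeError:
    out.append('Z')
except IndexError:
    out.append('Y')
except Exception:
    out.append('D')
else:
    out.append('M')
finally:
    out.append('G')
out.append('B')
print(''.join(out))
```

Execution trace: 'W' (try body) → 'Z' (except TypeError) → 'G' (finally) → 'B' (after the try/except). Output: WZGB

Answer: WZGB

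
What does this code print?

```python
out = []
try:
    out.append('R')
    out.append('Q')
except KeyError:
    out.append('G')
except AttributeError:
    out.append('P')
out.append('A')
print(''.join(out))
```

Execution trace: 'R' (try body) → 'Q' (try body, no exception) → 'A' (after the try/except). Output: RQA

Answer: RQA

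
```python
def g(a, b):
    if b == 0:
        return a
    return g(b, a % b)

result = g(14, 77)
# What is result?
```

g(14, 77) -> g(77, 14) -> g(14, 7) -> g(7, 0) -> 7

Answer: 7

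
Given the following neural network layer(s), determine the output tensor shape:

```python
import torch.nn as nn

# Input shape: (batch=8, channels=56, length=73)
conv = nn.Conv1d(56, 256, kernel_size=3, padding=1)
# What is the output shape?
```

Input: (8, 56, 73) -> Output: (8, 256, 73)

Answer: (8, 256, 73)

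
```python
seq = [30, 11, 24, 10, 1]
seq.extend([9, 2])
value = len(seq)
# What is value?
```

Trace:
`seq = [30, 11, 24, 10, 1]` → seq = [30, 11, 24, 10, 1]
`seq.extend([9, 2])` → seq = [30, 11, 24, 10, 1, 9, 2]
`value = len(seq)` → value = 7
So value = 7

Answer: 7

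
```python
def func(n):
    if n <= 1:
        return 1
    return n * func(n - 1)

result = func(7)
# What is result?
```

func(7) = 7 * 6 * 5 * 4 * 3 * 2 * 1 = 5040

Answer: 5040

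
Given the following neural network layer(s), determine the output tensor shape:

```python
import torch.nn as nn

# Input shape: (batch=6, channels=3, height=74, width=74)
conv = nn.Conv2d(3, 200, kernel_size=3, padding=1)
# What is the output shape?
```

Input: (6, 3, 74, 74) -> Output: (6, 200, 74, 74)

Answer: (6, 200, 74, 74)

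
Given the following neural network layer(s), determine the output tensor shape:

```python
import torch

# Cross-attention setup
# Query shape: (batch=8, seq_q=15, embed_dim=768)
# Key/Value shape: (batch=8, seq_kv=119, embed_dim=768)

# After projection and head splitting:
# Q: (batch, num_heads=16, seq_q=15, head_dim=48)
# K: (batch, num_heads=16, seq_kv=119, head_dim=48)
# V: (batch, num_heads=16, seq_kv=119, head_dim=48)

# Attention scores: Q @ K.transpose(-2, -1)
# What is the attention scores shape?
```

Input: (8, 15, 768) -> Output: (8, 16, 15, 119)

Answer: (8, 16, 15, 119)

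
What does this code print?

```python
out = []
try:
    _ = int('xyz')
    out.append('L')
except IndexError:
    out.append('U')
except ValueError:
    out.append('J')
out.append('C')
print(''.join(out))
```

Execution trace: 'J' (except ValueError) → 'C' (after the try/except). Output: JC

Answer: JC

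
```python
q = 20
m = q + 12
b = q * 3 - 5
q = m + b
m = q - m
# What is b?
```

Trace:
`q = 20` → q = 20
`m = q + 12` → m = 32
`b = q * 3 - 5` → b = 55
`q = m + b` → q = 87
`m = q - m` → m = 55
So b = 55

Answer: 55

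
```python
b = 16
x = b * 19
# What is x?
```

Trace:
`b = 16` → b = 16
`x = b * 19` → x = 304
So x = 304

Answer: 304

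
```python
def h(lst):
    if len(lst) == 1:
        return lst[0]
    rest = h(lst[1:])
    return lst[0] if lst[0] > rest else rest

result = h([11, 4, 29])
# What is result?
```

Recursive max over [11, 4, 29] = 29

Answer: 29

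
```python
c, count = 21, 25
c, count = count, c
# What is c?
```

Trace:
`c, count = 21, 25` → c = 21; count = 25
`c, count = count, c` → c = 25; count = 21
So c = 25

Answer: 25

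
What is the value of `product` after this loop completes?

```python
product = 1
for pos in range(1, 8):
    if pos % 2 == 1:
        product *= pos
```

Product of odd numbers 1 to 7
`product` takes the values: 1 → 3 → 15 → 105

Answer: 105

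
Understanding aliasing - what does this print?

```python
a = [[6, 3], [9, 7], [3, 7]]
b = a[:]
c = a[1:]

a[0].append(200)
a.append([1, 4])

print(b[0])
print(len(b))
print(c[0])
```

Key concept: slice with nested mutation.
Step by step:
`a = [[6, 3], [9, 7], [3, 7]]` → a = [[6, 3], [9, 7], [3, 7]]
`b = a[:]` → b = [[6, 3], [9, 7], [3, 7]]
`c = a[1:]` → c = [[9, 7], [3, 7]]
`a[0].append(200)` → a = [[6, 3, 200], [9, 7], [3, 7]]; b = [[6, 3, 200], [9, 7], [3, 7]]
`a.append([1, 4])` → a = [[6, 3, 200], [9, 7], [3, 7], [1, 4]]
`print(b[0])` → prints [6, 3, 200]
`print(len(b))` → prints 3
`print(c[0])` → prints [9, 7]

Answer:
[6, 3, 200]
3
[9, 7]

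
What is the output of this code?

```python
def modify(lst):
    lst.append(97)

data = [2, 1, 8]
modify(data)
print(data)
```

Key concept: function modifies passed list.
Step by step:
`data = [2, 1, 8]` → data = [2, 1, 8]
`modify(data)` → data = [2, 1, 8, 97]
`print(data)` → prints [2, 1, 8, 97]

Answer: [2, 1, 8, 97]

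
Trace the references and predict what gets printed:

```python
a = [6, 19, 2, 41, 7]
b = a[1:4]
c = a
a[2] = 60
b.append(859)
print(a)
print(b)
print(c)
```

Key concept: slice vs alias.
Step by step:
`a = [6, 19, 2, 41, 7]` → a = [6, 19, 2, 41, 7]
`b = a[1:4]` → b = [19, 2, 41]
`c = a` → c = [6, 19, 2, 41, 7] (same object as a)
`a[2] = 60` → a = [6, 19, 60, 41, 7] (same object as c); c = [6, 19, 60, 41, 7] (same object as a)
`b.append(859)` → b = [19, 2, 41, 859]
`print(a)` → prints [6, 19, 60, 41, 7]
`print(b)` → prints [19, 2, 41, 859]
`print(c)` → prints [6, 19, 60, 41, 7]

Answer:
[6, 19, 60, 41, 7]
[19, 2, 41, 859]
[6, 19, 60, 41, 7]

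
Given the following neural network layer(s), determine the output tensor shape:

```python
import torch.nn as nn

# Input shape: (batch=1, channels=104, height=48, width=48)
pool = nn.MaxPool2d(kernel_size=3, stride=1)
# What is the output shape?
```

Input: (1, 104, 48, 48) -> Output: (1, 104, 46, 46)

Answer: (1, 104, 46, 46)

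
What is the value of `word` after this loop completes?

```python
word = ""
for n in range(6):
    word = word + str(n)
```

Concatenate digits 0 to 5
`word` takes the values: "" → "0" → "01" → "012" → "0123" → "01234" → "012345"

Answer: "012345"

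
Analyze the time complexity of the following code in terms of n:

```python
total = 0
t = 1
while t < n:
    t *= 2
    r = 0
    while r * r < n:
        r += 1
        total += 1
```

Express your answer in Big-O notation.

Each loop level contributes: log n × √n. Multiplying the contributions gives O(√n log n).

Answer: O(√n log n)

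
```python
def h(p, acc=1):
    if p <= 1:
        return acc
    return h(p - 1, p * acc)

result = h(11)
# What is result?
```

Accumulator trace (n, acc): (11, 1) -> (10, 11) -> (9, 110) -> (8, 990) -> (7, 7920) -> (6, 55440) -> (5, 332640) -> (4, 1663200) -> (3, 6652800) -> (2, 19958400) -> (1, 39916800) -> return 39916800

Answer: 39916800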